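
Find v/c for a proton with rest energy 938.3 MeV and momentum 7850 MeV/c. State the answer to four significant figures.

βγ = pc/(mc²) = 7850/938.3 = 8.3662.
Since γ² = 1 + (βγ)² = 70.9933, γ = √70.9933 = 8.42575, and β = (βγ)/γ = 8.3662/8.42575 = 0.9929.

0.9929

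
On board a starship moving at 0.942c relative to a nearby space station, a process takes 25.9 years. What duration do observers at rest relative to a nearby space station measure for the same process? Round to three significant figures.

77.2 years

γ = 1/√(1 − β²) = 1/√(1 − 0.887364) = 1/√0.112636 = 1/0.335613 = 2.9796.
The onboard clock measures proper time, so the interval in the rest frame of a nearby space station is dilated: Δt = γ·Δτ = 2.9796 × 25.9 years = 77.2 years.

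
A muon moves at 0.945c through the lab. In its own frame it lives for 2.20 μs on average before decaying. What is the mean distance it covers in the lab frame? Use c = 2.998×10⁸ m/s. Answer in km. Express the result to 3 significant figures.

1.91 km

γ = 1/√(1 − β²) = 1/√(1 − 0.893025) = 1/√0.106975 = 1/0.32707 = 3.0574.
Lab-frame lifetime: Δt = γτ = 3.0574 × 2.20 μs = 6.7263 μs.
Distance: d = vΔt = 0.945 × 2.998×10⁸ m/s × 6.7263×10^-6 s = 1910 m = 1.91 km.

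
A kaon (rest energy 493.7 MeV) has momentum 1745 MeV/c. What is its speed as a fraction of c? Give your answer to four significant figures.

0.9622c

βγ = pc/(mc²) = 1745/493.7 = 3.5345.
Since γ² = 1 + (βγ)² = 13.4927, γ = √13.4927 = 3.67324, and β = (βγ)/γ = 3.5345/3.67324 = 0.9622.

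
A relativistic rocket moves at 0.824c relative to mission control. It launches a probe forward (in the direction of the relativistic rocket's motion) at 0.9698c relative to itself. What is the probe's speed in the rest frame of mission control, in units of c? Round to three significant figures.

0.997c

Relativistic velocity addition: u = (u' + v)/(1 + u'v/c²), with u' = 0.9698c and v = 0.824c.
Numerator: 0.9698 + 0.824 = 1.7938. Denominator: 1 + (0.9698)(0.824) = 1.7991152.
u = 1.7938/1.7991152 = 0.99705, so the speed is 0.997c.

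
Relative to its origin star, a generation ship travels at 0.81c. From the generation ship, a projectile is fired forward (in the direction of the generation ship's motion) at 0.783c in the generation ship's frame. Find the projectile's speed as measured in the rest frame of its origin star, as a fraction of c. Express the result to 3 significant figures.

Relativistic velocity addition: u = (u' + v)/(1 + u'v/c²), with u' = 0.783c and v = 0.81c.
Numerator: 0.783 + 0.81 = 1.593. Denominator: 1 + (0.783)(0.81) = 1.63423.
u = 1.593/1.63423 = 0.97477, so the speed is 0.975c.

0.975c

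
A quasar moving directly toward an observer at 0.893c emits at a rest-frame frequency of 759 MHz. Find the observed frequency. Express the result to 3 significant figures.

Relativistic Doppler (source moving toward): f_obs = f_src · √((1+β)/(1−β)).
With β = 0.893: factor = √(1.893/0.107) = 4.2061.
f_obs = 759 × 4.2061 = 3190 MHz.

3190 MHz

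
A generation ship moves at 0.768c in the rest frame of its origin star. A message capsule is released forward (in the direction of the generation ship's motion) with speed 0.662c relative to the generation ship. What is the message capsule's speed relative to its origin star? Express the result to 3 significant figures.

Relativistic velocity addition: u = (u' + v)/(1 + u'v/c²), with u' = 0.662c and v = 0.768c.
Numerator: 0.662 + 0.768 = 1.43. Denominator: 1 + (0.662)(0.768) = 1.508416.
u = 1.43/1.508416 = 0.94801, so the speed is 0.948c.

0.948c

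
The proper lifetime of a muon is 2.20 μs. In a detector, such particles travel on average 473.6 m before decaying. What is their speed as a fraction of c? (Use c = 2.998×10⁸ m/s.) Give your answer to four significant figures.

0.5833c

d = βγcτ ⇒ βγ = d/(cτ) = 473.6 m / (659.56 m) = 0.71805.
β = (βγ)/√(1+(βγ)²) = 0.71805/√1.515596 = 0.5833.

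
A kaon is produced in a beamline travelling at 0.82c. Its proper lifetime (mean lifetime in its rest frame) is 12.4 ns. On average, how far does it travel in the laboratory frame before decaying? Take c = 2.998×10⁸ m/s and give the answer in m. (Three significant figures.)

Lorentz factor: γ = (1 − 0.6724)^(−1/2) = 1.7471.
Lab-frame lifetime: Δt = γτ = 1.7471 × 12.4 ns = 21.664 ns.
Distance: d = vΔt = 0.82 × 2.998×10⁸ m/s × 2.1664×10^-8 s = 5.33 m.

5.33 m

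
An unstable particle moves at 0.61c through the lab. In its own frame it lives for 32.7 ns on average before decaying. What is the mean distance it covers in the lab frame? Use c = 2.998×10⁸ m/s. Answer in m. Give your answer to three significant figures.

7.55 m

γ = 1/√(1 − β²) = 1/√(1 − 0.3721) = 1/√0.6279 = 1/0.792401 = 1.262.
Lab-frame lifetime: Δt = γτ = 1.262 × 32.7 ns = 41.267 ns.
Distance: d = vΔt = 0.61 × 2.998×10⁸ m/s × 4.1267×10^-8 s = 7.55 m.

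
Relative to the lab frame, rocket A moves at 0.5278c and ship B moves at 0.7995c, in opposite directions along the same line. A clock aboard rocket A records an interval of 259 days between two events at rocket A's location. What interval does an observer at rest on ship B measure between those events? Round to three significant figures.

The velocity of rocket A relative to ship B is (0.5278 + 0.7995)c / (1 + 0.5278×0.7995) = 0.93342c; relative speed 0.93342c.
At |u| = 0.93342c, γ = (1 − 0.871273)^(−1/2) = 2.7872.
Rocket A's interval is proper; time dilation gives Δt_B = γΔτ = 2.7872 × 259 days = 722 days.

722 days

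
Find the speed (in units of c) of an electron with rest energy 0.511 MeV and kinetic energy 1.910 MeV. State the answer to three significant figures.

K = (γ−1)mc², so γ = 1 + 1.910/0.511 = 4.7378.
Then v/c = √(1 − γ⁻²) = √(1 − 0.0445499) = √0.9554501 = 0.977.

0.977c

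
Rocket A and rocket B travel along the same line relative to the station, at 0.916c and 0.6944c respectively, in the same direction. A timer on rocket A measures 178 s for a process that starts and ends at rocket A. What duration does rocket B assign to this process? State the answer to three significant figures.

224 s

The velocity of rocket A relative to rocket B is (0.916 − 0.6944)c / (1 − 0.916×0.6944) = 0.60891c; relative speed 0.60891c.
γ for this relative speed: γ = 1/√(1 − 0.370771) = 1.2607.
Rocket A's interval is proper; time dilation gives Δt_B = γΔτ = 1.2607 × 178 s = 224 s.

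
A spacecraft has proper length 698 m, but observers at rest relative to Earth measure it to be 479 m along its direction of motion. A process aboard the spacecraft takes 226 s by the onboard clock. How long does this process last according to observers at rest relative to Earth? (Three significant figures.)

329 s

Length contraction gives γ = L₀/L = 698/479 = 1.4572.
The same γ dilates the second interval: 1.4572 × 226 s = 329 s.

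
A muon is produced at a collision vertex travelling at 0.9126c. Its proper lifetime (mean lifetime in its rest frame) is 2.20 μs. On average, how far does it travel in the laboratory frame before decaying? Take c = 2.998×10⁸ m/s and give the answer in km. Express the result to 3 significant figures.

1.47 km

γ = 1/√(1 − β²) = 1/√(1 − 0.83283876) = 1/√0.16716124 = 1/0.408854 = 2.4459.
Lab-frame lifetime: Δt = γτ = 2.4459 × 2.20 μs = 5.381 μs.
Distance: d = vΔt = 0.9126 × 2.998×10⁸ m/s × 5.3810×10^-6 s = 1470 m = 1.47 km.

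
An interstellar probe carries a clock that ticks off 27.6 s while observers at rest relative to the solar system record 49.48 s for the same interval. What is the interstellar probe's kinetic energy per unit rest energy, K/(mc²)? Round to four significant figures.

From Δt = γΔτ: γ = 49.48/27.6 = 1.79275.
Since K = (γ−1)mc², K/(mc²) = 1.79275 − 1 = 0.7928.

0.7928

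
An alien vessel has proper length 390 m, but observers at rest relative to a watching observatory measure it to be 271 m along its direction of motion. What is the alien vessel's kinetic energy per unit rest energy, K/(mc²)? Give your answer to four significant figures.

0.4391

From L = L₀/γ: γ = 390/271 = 1.43911.
Since K = (γ−1)mc², K/(mc²) = 1.43911 − 1 = 0.4391.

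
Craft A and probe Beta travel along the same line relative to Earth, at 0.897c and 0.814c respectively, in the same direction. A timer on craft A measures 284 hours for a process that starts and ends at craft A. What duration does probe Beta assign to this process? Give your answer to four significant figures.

298.5 hours

The velocity of craft A relative to probe Beta is (0.897 − 0.814)c / (1 − 0.897×0.814) = 0.30759c; relative speed 0.30759c.
γ for this relative speed: γ = 1/√(1 − 0.0946116) = 1.051.
Craft A's interval is proper; time dilation gives Δt_B = γΔτ = 1.051 × 284 hours = 298.5 hours.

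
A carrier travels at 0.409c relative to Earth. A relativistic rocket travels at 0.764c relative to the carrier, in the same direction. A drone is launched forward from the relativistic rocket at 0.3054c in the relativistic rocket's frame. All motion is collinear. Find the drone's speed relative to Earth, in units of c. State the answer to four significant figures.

0.9420c

First combine the drone and relativistic rocket (S''→S'): u₁ = (0.3054 + 0.764)/(1 + 0.3054×0.764) = 1.0694/1.2333256 = 0.86709.
Then combine with the carrier (S'→S): u = (0.86709 + 0.409)/(1 + 0.86709×0.409) = 1.27609/1.35463981 = 0.94201.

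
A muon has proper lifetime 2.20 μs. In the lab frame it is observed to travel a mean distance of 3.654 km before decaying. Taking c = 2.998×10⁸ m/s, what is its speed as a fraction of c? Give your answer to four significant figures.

0.9841c

Let x = d/(cτ) = 3654 m / (2.998×10⁸ m/s × 2.200×10^-6 s) = 5.5401. Since d = βγcτ, x = βγ = β/√(1−β²).
Solving: β² = x²/(1+x²) = 30.6927/31.6927 = 0.968447, so β = 0.9841.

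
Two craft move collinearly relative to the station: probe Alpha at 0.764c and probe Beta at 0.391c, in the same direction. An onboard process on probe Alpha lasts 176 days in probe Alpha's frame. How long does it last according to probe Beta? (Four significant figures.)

207.8 days

The velocity of probe Alpha relative to probe Beta is (0.764 − 0.391)c / (1 − 0.764×0.391) = 0.53189c; relative speed 0.53189c.
γ for this relative speed: γ = 1/√(1 − 0.282907) = 1.1809.
The clock on probe Alpha records proper time, so probe Beta measures Δt = γΔτ = 1.1809 × 176 = 207.8 days.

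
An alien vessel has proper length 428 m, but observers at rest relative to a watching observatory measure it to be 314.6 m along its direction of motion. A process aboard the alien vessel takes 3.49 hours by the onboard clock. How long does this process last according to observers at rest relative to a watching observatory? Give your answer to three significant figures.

4.75 hours

From L = L₀/γ: γ = 428/314.6 = 1.36046.
The same γ dilates the second interval: 1.36046 × 3.49 hours = 4.75 hours.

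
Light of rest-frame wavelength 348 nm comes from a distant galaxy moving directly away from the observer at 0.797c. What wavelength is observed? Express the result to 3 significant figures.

Relativistic Doppler for wavelength: λ_obs = λ_src · √((1+β)/(1−β)).
With β = 0.797: factor = √(1.797/0.203) = 2.9753.
λ_obs = 348 × 2.9753 = 1040 nm.

1040 nm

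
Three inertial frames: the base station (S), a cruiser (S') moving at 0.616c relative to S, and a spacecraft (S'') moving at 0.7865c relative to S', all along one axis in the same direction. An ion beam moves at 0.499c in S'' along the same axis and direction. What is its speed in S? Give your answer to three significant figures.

0.981c

First combine the ion beam and spacecraft (S''→S'): u₁ = (0.499 + 0.7865)/(1 + 0.499×0.7865) = 1.2855/1.3924635 = 0.92318.
Then combine with the cruiser (S'→S): u = (0.92318 + 0.616)/(1 + 0.92318×0.616) = 1.53918/1.56867888 = 0.9812.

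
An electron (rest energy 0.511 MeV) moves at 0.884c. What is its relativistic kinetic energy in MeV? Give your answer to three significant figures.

0.582 MeV

β² = 0.781456, so γ = 1/√0.218544 = 2.1391.
Kinetic energy: K = (γ − 1)mc² = (2.1391 − 1) × 0.511 MeV = 1.1391 × 0.511 = 0.582 MeV.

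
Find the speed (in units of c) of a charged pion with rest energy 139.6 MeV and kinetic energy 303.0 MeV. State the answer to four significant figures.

γ = 1 + K/(mc²) = 1 + 303.0/139.6 = 3.1705.
β = √(1 − 1/γ²) = √(1 − 0.099482) = √0.900518 = 0.9490.

0.9490c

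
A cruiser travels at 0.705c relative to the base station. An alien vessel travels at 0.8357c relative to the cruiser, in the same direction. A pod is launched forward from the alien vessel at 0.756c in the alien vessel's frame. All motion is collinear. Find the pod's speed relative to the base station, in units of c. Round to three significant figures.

0.996c

Compose velocities in two stages. Stage 1 (into S'): u₁ = (0.756+0.8357)/(1+0.756×0.8357) = 0.97543.
Stage 2 (into S): u = (0.97543+0.705)/(1+0.97543×0.705) = 0.99571, so the speed is 0.996c.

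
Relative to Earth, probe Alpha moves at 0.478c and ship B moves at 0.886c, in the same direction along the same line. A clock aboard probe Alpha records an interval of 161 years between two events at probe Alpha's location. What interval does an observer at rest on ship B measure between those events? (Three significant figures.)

228 years

Transform probe Alpha's velocity into ship B's frame: (0.478 − 0.886)/(1 − 0.478·0.886) = −0.408/0.576492, so the relative speed is 0.70773c.
γ for this relative speed: γ = 1/√(1 − 0.500882) = 1.4155.
Probe Alpha's interval is proper; time dilation gives Δt_B = γΔτ = 1.4155 × 161 years = 228 years.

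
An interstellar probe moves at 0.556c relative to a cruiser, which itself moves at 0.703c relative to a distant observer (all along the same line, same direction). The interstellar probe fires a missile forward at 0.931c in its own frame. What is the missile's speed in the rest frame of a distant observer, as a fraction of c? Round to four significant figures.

0.9964c

Compose velocities in two stages. Stage 1 (into S'): u₁ = (0.931+0.556)/(1+0.931×0.556) = 0.97981.
Stage 2 (into S): u = (0.97981+0.703)/(1+0.97981×0.703) = 0.99645, so the speed is 0.9964c.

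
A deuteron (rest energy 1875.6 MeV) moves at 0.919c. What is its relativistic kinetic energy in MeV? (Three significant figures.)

2880 MeV

Lorentz factor: γ = (1 − 0.844561)^(−1/2) = 2.5364.
Kinetic energy: K = (γ − 1)mc² = (2.5364 − 1) × 1875.6 MeV = 1.5364 × 1875.6 = 2880 MeV.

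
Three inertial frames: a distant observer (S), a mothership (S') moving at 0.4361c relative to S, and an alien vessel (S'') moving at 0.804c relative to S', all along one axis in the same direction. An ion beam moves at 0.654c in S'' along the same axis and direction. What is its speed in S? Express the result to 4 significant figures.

Compose velocities in two stages. Stage 1 (into S'): u₁ = (0.654+0.804)/(1+0.654×0.804) = 0.95555.
Stage 2 (into S): u = (0.95555+0.4361)/(1+0.95555×0.4361) = 0.98231, so the speed is 0.9823c.

0.9823c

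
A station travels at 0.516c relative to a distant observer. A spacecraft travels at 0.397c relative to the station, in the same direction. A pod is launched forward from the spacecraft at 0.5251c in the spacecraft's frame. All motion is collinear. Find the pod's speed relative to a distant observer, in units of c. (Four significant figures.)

First combine the pod and spacecraft (S''→S'): u₁ = (0.5251 + 0.397)/(1 + 0.5251×0.397) = 0.9221/1.2084647 = 0.76303.
Then combine with the station (S'→S): u = (0.76303 + 0.516)/(1 + 0.76303×0.516) = 1.27903/1.39372348 = 0.91771.

0.9177c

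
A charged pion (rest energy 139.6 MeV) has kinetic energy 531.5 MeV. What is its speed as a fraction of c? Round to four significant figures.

0.9781c

γ = 1 + K/(mc²) = 1 + 531.5/139.6 = 4.8073.
β = √(1 − 1/γ²) = √(1 − 0.0432711) = √0.9567289 = 0.9781.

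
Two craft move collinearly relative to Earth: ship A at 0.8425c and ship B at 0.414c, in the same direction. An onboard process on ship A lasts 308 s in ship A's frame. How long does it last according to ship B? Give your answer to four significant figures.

409.0 s

Transform ship A's velocity into ship B's frame: (0.8425 − 0.414)/(1 − 0.8425·0.414) = 0.4285/0.651205, so the relative speed is 0.65801c.
γ for this relative speed: γ = 1/√(1 − 0.432977) = 1.328.
The clock on ship A records proper time, so ship B measures Δt = γΔτ = 1.328 × 308 = 409.0 s.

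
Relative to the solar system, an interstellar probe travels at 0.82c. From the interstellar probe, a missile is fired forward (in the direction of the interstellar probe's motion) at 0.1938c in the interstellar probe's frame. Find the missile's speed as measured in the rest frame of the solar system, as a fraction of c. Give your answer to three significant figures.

In units of c, u = (u' + v)/(1 + u'v) with u' = 0.1938 and v = 0.82.
Numerator: 0.1938 + 0.82 = 1.0138. Denominator: 1 + (0.1938)(0.82) = 1.158916.
u = 1.0138/1.158916 = 0.87478, so the speed is 0.875c.

0.875c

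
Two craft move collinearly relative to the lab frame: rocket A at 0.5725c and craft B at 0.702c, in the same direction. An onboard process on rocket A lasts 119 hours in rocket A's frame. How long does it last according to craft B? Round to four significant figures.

Speed of rocket A in craft B's frame: u = (v_A − v_B)/(1 − v_A v_B/c²) = (0.5725 − 0.702)/(1 − 0.5725×0.702) = −0.1295/0.598105 = −0.21652; |u| = 0.21652c.
At |u| = 0.21652c, γ = (1 − 0.0468809)^(−1/2) = 1.0243.
The clock on rocket A records proper time, so craft B measures Δt = γΔτ = 1.0243 × 119 = 121.9 hours.

121.9 hours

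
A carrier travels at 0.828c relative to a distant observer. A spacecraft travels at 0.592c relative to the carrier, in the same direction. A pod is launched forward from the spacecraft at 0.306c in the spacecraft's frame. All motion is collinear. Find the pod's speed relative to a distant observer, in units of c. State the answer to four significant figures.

Apply u = (u'+v)/(1+u'v) twice. Pod in the carrier frame: (0.306+0.592)/(1+0.306·0.592) = 0.898/1.181152 = 0.76027c.
That velocity, transformed to the rest frame of a distant observer: (0.76027+0.828)/(1+0.76027·0.828) = 1.58827/1.62950356 = 0.9747c.

0.9747c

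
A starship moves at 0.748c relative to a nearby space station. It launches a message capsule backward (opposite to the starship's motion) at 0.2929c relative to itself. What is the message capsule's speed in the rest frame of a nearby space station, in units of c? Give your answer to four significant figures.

0.5828c

Relativistic velocity addition: u = (u' + v)/(1 + u'v/c²), with u' = −0.2929c and v = 0.748c.
Numerator: −0.2929 + 0.748 = 0.4551. Denominator: 1 + (−0.2929)(0.748) = 0.7809108.
u = 0.4551/0.7809108 = 0.58278, so the speed is 0.5828c.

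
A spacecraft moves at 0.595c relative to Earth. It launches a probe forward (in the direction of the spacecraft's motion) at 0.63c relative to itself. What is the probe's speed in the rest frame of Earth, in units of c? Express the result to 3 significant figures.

In units of c, u = (u' + v)/(1 + u'v) with u' = 0.63 and v = 0.595.
Numerator: 0.63 + 0.595 = 1.225. Denominator: 1 + (0.63)(0.595) = 1.37485.
u = 1.225/1.37485 = 0.89101, so the speed is 0.891c.

0.891c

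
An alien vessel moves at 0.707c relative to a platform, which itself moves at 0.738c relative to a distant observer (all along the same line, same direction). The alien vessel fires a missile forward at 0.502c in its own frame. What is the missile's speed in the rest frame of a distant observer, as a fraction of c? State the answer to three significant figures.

0.983c

Compose velocities in two stages. Stage 1 (into S'): u₁ = (0.502+0.707)/(1+0.502×0.707) = 0.89231.
Stage 2 (into S): u = (0.89231+0.738)/(1+0.89231×0.738) = 0.98299, so the speed is 0.983c.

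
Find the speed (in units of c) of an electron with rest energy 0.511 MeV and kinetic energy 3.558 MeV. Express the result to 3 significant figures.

0.992c

K = (γ−1)mc², so γ = 1 + 3.558/0.511 = 7.9628.
Then v/c = √(1 − γ⁻²) = √(1 − 0.0157713) = √0.9842287 = 0.992.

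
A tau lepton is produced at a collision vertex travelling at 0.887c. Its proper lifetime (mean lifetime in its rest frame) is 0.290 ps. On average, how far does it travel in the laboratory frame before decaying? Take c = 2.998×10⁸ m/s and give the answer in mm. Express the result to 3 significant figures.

β² = 0.786769, so γ = 1/√0.213231 = 2.1656.
Lab-frame lifetime: Δt = γτ = 2.1656 × 0.290 ps = 0.62802 ps.
Distance: d = vΔt = 0.887 × 2.998×10⁸ m/s × 6.2802×10^-13 s = 1.67×10^-4 m = 0.167 mm.

0.167 mm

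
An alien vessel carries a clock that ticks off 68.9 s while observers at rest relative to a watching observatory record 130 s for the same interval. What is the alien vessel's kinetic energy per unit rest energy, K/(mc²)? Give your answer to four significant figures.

0.8868

The time-dilation ratio gives γ = 130/68.9 = 1.88679.
K/(mc²) = γ − 1 = 1.88679 − 1 = 0.8868.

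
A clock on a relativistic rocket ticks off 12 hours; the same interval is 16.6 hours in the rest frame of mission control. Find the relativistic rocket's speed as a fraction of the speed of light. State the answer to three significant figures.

γ = Δt/Δτ = 16.6/12 = 1.3833.
β = √(1 − 1/γ²) = √(1 − 0.522597) = √0.477403 = 0.691.

0.691c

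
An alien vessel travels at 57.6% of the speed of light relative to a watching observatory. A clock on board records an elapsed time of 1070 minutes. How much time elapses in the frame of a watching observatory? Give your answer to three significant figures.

γ = 1/√(1 − β²) = 1/√(1 − 0.331776) = 1/√0.668224 = 1/0.81745 = 1.2233.
The onboard clock measures proper time, so the interval in the rest frame of a watching observatory is dilated: Δt = γ·Δτ = 1.2233 × 1070 minutes = 1310 minutes.

1310 minutes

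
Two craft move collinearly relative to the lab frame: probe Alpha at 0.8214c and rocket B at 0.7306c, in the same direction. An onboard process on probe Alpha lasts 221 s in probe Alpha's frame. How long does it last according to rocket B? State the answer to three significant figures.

227 s

The velocity of probe Alpha relative to rocket B is (0.8214 − 0.7306)c / (1 − 0.8214×0.7306) = 0.22707c; relative speed 0.22707c.
At |u| = 0.22707c, γ = (1 − 0.0515608)^(−1/2) = 1.0268.
Probe Alpha's interval is proper; time dilation gives Δt_B = γΔτ = 1.0268 × 221 s = 227 s.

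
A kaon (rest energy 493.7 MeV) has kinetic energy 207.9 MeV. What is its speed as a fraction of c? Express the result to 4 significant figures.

γ = 1 + K/(mc²) = 1 + 207.9/493.7 = 1.4211.
β = √(1 − 1/γ²) = √(1 − 0.495166) = √0.504834 = 0.7105.

0.7105c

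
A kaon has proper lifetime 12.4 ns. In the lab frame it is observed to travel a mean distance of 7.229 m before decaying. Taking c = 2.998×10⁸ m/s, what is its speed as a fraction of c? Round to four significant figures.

Lab distance = (lab lifetime)·v = γτ·βc, so βγ = d/(cτ) = 7.229/(2.998×10⁸ × 1.240×10^-8) = 1.9446.
With βγ = 1.9446: γ² = 1 + (βγ)² = 4.78147, and β = (βγ)/γ = 1.9446/2.18666 = 0.8893.

0.8893c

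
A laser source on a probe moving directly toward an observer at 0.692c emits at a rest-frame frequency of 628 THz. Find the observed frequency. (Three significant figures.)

Relativistic Doppler (source moving toward): f_obs = f_src · √((1+β)/(1−β)).
With β = 0.692: factor = √(1.692/0.308) = 2.3438.
f_obs = 628 × 2.3438 = 1470 THz.

1470 THz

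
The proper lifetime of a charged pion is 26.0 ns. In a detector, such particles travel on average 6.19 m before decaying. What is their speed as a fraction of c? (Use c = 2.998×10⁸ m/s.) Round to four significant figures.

Let x = d/(cτ) = 6.190 m / (2.998×10⁸ m/s × 2.600×10^-8 s) = 0.79412. Since d = βγcτ, x = βγ = β/√(1−β²).
Solving: β² = x²/(1+x²) = 0.630627/1.630627 = 0.386739, so β = 0.6219.

0.6219c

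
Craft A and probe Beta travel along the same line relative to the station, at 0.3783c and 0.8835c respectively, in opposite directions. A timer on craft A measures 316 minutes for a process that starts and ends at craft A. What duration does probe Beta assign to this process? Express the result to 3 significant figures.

Speed of craft A in probe Beta's frame: u = (v_A + v_B)/(1 + v_A v_B/c²) = (0.3783 + 0.8835)/(1 + 0.3783×0.8835) = 1.2618/1.33422805 = 0.94572; |u| = 0.94572c.
At |u| = 0.94572c, γ = (1 − 0.894386)^(−1/2) = 3.0771.
The clock on craft A records proper time, so probe Beta measures Δt = γΔτ = 3.0771 × 316 = 972 minutes.

972 minutes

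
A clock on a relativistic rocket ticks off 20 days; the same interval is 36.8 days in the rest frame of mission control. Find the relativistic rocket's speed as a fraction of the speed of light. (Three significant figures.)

γ = Δt/Δτ = 36.8/20 = 1.84.
β = √(1 − 1/γ²) = √(1 − 0.295369) = √0.704631 = 0.839.

0.839c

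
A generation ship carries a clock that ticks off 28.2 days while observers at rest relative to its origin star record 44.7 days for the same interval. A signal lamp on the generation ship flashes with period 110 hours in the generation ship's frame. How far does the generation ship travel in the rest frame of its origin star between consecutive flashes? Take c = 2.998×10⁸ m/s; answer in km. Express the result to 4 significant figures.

The time-dilation ratio gives γ = 44.7/28.2 = 1.58511.
β = √(1 − 1/γ²) = 0.77589. Lab-frame period = γτ = 1.58511×110 hours = 174.36 hours. Distance = βc × γτ = 0.77589 × 2.998×10⁸ m/s × 627696 s = 1.4601×10^14 m = 1.460×10^11 km.

1.460×10^11 km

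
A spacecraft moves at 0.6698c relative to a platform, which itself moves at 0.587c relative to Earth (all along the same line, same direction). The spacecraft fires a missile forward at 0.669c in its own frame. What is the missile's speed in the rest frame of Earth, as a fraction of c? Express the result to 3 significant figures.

0.980c

First combine the missile and spacecraft (S''→S'): u₁ = (0.669 + 0.6698)/(1 + 0.669×0.6698) = 1.3388/1.4480962 = 0.92452.
Then combine with the platform (S'→S): u = (0.92452 + 0.587)/(1 + 0.92452×0.587) = 1.51152/1.54269324 = 0.97979.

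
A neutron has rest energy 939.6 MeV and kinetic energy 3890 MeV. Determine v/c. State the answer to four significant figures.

K = (γ−1)mc², so γ = 1 + 3890/939.6 = 5.1401.
Then v/c = √(1 − γ⁻²) = √(1 − 0.0378492) = √0.9621508 = 0.9809.

0.9809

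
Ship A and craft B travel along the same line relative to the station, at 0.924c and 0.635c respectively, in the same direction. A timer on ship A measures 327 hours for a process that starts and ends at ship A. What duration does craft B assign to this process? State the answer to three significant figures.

Speed of ship A in craft B's frame: u = (v_A − v_B)/(1 − v_A v_B/c²) = (0.924 − 0.635)/(1 − 0.924×0.635) = 0.289/0.41326 = 0.69932; |u| = 0.69932c.
γ for this relative speed: γ = 1/√(1 − 0.489048) = 1.399.
The clock on ship A records proper time, so craft B measures Δt = γΔτ = 1.399 × 327 = 457 hours.

457 hours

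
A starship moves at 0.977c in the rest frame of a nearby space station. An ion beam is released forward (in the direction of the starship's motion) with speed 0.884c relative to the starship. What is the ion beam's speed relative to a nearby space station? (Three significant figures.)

0.999c

Relativistic velocity addition: u = (u' + v)/(1 + u'v/c²), with u' = 0.884c and v = 0.977c.
Numerator: 0.884 + 0.977 = 1.861. Denominator: 1 + (0.884)(0.977) = 1.863668.
u = 1.861/1.863668 = 0.99857, so the speed is 0.999c.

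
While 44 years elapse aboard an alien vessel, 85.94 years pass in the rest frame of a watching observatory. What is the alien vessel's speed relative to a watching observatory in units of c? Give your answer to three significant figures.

0.859c

γ = Δt/Δτ = 85.94/44 = 1.9532.
β = √(1 − 1/γ²) = √(1 − 0.262124) = √0.737876 = 0.859.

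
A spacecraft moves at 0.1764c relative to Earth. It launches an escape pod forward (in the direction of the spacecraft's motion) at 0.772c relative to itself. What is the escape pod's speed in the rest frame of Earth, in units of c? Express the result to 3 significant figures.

0.835c

Relativistic velocity addition: u = (u' + v)/(1 + u'v/c²), with u' = 0.772c and v = 0.1764c.
Numerator: 0.772 + 0.1764 = 0.9484. Denominator: 1 + (0.772)(0.1764) = 1.1361808.
u = 0.9484/1.1361808 = 0.83473, so the speed is 0.835c.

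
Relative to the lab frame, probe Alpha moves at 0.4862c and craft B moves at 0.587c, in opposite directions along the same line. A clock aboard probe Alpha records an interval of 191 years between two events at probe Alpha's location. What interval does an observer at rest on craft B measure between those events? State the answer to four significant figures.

347.0 years

The velocity of probe Alpha relative to craft B is (0.4862 + 0.587)c / (1 + 0.4862×0.587) = 0.83492c; relative speed 0.83492c.
γ for this relative speed: γ = 1/√(1 − 0.697091) = 1.817.
Probe Alpha's interval is proper; time dilation gives Δt_B = γΔτ = 1.817 × 191 years = 347.0 years.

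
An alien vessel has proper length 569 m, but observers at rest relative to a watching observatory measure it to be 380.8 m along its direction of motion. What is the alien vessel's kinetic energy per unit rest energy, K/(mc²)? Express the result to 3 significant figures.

γ = L₀/L = 569/380.8 = 1.49422.
K/(mc²) = γ − 1 = 1.49422 − 1 = 0.494.

0.494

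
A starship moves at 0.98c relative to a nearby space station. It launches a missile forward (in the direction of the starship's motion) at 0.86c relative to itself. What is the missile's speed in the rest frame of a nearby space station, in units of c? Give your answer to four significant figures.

Relativistic velocity addition: u = (u' + v)/(1 + u'v/c²), with u' = 0.86c and v = 0.98c.
Numerator: 0.86 + 0.98 = 1.84. Denominator: 1 + (0.86)(0.98) = 1.8428.
u = 1.84/1.8428 = 0.99848, so the speed is 0.9985c.

0.9985c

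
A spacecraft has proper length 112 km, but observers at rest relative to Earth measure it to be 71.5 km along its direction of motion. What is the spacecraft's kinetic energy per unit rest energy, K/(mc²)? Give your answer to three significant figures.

From L = L₀/γ: γ = 112/71.5 = 1.56643.
Since K = (γ−1)mc², K/(mc²) = 1.56643 − 1 = 0.566.

0.566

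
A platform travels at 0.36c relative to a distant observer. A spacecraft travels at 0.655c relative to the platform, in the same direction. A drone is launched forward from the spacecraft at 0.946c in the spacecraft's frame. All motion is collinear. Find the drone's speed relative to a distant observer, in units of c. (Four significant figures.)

0.9946c

Apply u = (u'+v)/(1+u'v) twice. Drone in the platform frame: (0.946+0.655)/(1+0.946·0.655) = 1.601/1.61963 = 0.9885c.
That velocity, transformed to the rest frame of a distant observer: (0.9885+0.36)/(1+0.9885·0.36) = 1.3485/1.35586 = 0.99457c.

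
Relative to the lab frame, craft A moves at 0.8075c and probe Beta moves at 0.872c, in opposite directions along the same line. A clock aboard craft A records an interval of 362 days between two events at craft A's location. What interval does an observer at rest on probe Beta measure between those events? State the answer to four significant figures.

The velocity of craft A relative to probe Beta is (0.8075 + 0.872)c / (1 + 0.8075×0.872) = 0.98554c; relative speed 0.98554c.
At |u| = 0.98554c, γ = (1 − 0.971289)^(−1/2) = 5.9017.
The clock on craft A records proper time, so probe Beta measures Δt = γΔτ = 5.9017 × 362 = 2136 days.

2136 days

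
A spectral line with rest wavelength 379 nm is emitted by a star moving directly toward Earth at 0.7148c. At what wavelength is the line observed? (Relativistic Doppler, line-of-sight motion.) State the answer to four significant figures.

Relativistic Doppler for wavelength: λ_obs = λ_src · √((1−β)/(1+β)).
With β = 0.7148: factor = √(0.2852/1.7148) = 0.40782.
λ_obs = 379 × 0.40782 = 154.6 nm.

154.6 nm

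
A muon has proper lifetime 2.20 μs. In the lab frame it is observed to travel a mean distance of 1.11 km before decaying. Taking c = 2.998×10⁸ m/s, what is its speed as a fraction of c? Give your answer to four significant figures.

d = βγcτ ⇒ βγ = d/(cτ) = 1110 m / (659.56 m) = 1.6829.
β = (βγ)/√(1+(βγ)²) = 1.6829/√3.83215 = 0.8597.

0.8597c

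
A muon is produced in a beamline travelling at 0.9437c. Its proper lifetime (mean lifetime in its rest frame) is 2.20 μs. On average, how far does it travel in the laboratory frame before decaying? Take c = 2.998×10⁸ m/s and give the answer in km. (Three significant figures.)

γ = 1/√(1 − β²) = 1/√(1 − 0.89056969) = 1/√0.10943031 = 1/0.330803 = 3.023.
Lab-frame lifetime: Δt = γτ = 3.023 × 2.20 μs = 6.6506 μs.
Distance: d = vΔt = 0.9437 × 2.998×10⁸ m/s × 6.6506×10^-6 s = 1880 m = 1.88 km.

1.88 km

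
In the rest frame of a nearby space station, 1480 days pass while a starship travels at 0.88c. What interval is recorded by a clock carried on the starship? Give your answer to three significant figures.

703 days

With β = 0.88, γ = 1/√(1 − 0.88²) = 1/√0.2256 = 2.1054.
The starship's clock runs slow as seen from a nearby space station, so Δτ = Δt/γ = 1480/2.1054 = 703 days.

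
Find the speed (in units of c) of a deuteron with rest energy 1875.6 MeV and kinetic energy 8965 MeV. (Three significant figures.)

0.985c

γ = 1 + K/(mc²) = 1 + 8965/1875.6 = 5.7798.
β = √(1 − 1/γ²) = √(1 − 0.0299347) = √0.9700653 = 0.985.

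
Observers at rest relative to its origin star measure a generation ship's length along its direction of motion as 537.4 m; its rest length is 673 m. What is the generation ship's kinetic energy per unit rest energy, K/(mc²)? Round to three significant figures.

Length contraction gives γ = L₀/L = 673/537.4 = 1.25233.
K/(mc²) = γ − 1 = 1.25233 − 1 = 0.252.

0.252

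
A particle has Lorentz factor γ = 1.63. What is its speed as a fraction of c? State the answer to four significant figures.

0.7897c

β = √(1 − 1/γ²) = √(1 − 1/2.6569) = √0.623622 = 0.7897.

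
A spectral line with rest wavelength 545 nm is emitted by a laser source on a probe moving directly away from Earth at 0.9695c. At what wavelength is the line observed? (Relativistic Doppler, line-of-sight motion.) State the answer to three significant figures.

Relativistic Doppler for wavelength: λ_obs = λ_src · √((1+β)/(1−β)).
With β = 0.9695: factor = √(1.9695/0.0305) = 8.0358.
λ_obs = 545 × 8.0358 = 4380 nm.

4380 nm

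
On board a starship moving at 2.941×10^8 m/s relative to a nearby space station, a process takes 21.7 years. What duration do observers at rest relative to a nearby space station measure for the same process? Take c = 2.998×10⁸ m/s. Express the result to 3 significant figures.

β = v/c = (2.941×10^8 m/s)/(2.998×10⁸ m/s) = 0.980987.
With β = 0.980987, γ = 1/√(1 − 0.980987²) = 1/√0.03766451 = 5.1527.
Time dilation: Δt = γ·Δτ = 5.1527 × 21.7 = 112 years.

112 years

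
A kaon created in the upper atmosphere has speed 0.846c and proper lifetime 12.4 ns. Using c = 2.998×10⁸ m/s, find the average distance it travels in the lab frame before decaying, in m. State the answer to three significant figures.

5.90 m

Lorentz factor: γ = (1 − 0.715716)^(−1/2) = 1.8755.
Lab-frame lifetime: Δt = γτ = 1.8755 × 12.4 ns = 23.256 ns.
Distance: d = vΔt = 0.846 × 2.998×10⁸ m/s × 2.3256×10^-8 s = 5.90 m.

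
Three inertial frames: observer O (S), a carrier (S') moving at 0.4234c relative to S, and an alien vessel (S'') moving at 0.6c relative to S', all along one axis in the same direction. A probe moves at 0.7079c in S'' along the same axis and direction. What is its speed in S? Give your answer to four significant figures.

Apply u = (u'+v)/(1+u'v) twice. Probe in the carrier frame: (0.7079+0.6)/(1+0.7079·0.6) = 1.3079/1.42474 = 0.91799c.
That velocity, transformed to the rest frame of observer O: (0.91799+0.4234)/(1+0.91799·0.4234) = 1.34139/1.388676966 = 0.96595c.

0.9659c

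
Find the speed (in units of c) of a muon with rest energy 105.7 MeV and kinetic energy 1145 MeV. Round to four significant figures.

0.9964c

K = (γ−1)mc², so γ = 1 + 1145/105.7 = 11.833.
Then v/c = √(1 − γ⁻²) = √(1 − 0.00714184) = √0.99285816 = 0.9964.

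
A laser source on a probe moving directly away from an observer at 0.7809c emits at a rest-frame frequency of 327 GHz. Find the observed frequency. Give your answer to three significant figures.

Relativistic Doppler (source moving away): f_obs = f_src · √((1−β)/(1+β)).
With β = 0.7809: factor = √(0.2191/1.7809) = 0.35075.
f_obs = 327 × 0.35075 = 115 GHz.

115 GHz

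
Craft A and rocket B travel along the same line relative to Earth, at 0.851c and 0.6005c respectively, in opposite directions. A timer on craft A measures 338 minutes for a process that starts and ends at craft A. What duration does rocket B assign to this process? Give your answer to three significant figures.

Transform craft A's velocity into rocket B's frame: (0.851 + 0.6005)/(1 + 0.851·0.6005) = 1.4515/1.5110255, so the relative speed is 0.96061c.
γ for this relative speed: γ = 1/√(1 − 0.922772) = 3.5984.
Craft A's interval is proper; time dilation gives Δt_B = γΔτ = 3.5984 × 338 minutes = 1220 minutes.

1220 minutes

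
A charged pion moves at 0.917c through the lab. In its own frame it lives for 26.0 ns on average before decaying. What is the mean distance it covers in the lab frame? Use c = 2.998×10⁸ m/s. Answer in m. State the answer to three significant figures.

17.9 m

With β = 0.917, γ = 1/√(1 − 0.917²) = 1/√0.159111 = 2.507.
Lab-frame lifetime: Δt = γτ = 2.507 × 26.0 ns = 65.182 ns.
Distance: d = vΔt = 0.917 × 2.998×10⁸ m/s × 6.5182×10^-8 s = 17.9 m.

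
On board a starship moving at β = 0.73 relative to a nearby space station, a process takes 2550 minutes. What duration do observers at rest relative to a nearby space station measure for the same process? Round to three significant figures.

3730 minutes

With β = 0.73, γ = 1/√(1 − 0.73²) = 1/√0.4671 = 1.4632.
The onboard clock measures proper time, so the interval in the rest frame of a nearby space station is dilated: Δt = γ·Δτ = 1.4632 × 2550 minutes = 3730 minutes.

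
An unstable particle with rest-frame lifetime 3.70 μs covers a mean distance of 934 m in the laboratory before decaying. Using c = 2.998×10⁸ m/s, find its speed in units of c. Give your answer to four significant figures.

Let x = d/(cτ) = 934.0 m / (2.998×10⁸ m/s × 3.700×10^-6 s) = 0.842. Since d = βγcτ, x = βγ = β/√(1−β²).
Solving: β² = x²/(1+x²) = 0.708964/1.708964 = 0.41485, so β = 0.6441.

0.6441c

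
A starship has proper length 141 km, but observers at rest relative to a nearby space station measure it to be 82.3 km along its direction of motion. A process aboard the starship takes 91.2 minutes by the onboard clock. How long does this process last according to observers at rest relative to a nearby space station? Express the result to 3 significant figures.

From L = L₀/γ: γ = 141/82.3 = 1.71324.
The same γ dilates the second interval: 1.71324 × 91.2 minutes = 156 minutes.

156 minutes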